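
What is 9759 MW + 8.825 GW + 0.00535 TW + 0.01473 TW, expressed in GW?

38.664 GW

In GW:
  9759 MW = 9759 × 10^-3 GW = 9.759
  8.825 GW → 8.825
  0.00535 TW = 0.00535 × 10^3 GW = 5.35
  0.01473 TW = 0.01473 × 10^3 GW = 14.73
Sum: 9.759 + 8.825 + 5.35 + 14.73 = 38.664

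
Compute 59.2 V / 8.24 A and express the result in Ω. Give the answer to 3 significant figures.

(59.2) / (8.24) = 7.1845 Ω

7.18 Ω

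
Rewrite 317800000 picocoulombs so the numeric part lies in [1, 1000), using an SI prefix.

317.8 microcoulombs

= 317.8e-6 coulombs; 1e-6 is micro.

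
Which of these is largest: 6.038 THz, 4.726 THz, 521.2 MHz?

6.038 THz = 6038000000000 Hz
4.726 THz = 4726000000000 Hz
521.2 MHz = 521200000 Hz

6.038 THz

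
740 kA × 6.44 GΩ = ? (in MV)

4765600000 MV

740 × 10^3 × 6.44 × 10^9 = 4765.6 × 10^12 V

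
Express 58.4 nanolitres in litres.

0.0000000584 litres

nano = 10^-9, (no prefix) = 10^0; factor is 10^-9.
58.4 × 10^-9 = 0.0000000584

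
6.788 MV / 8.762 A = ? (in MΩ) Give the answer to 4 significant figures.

0.7747 MΩ

(6.788 × 10^6) / (8.762) = 0.774709 × 10^6 Ω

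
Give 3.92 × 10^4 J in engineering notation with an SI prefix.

= 39.2 × 10^3 J; 10^3 is kilo.

39.2 kJ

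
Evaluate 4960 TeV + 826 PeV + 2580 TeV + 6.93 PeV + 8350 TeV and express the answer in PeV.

848.82 PeV

In PeV:
  4960 TeV = 4960 × 10⁻³ PeV = 4.96
  826 PeV → 826
  2580 TeV = 2580 × 10⁻³ PeV = 2.58
  6.93 PeV → 6.93
  8350 TeV = 8350 × 10⁻³ PeV = 8.35
Sum: 4.96 + 826 + 2.58 + 6.93 + 8.35 = 848.82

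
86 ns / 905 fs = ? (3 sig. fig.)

(86e-9) / (905e-15) = 0.09503e6

95000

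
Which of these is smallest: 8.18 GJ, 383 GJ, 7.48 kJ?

8.18 GJ = 8180000000 J
383 GJ = 383000000000 J
7.48 kJ = 7480 J

7.48 kJ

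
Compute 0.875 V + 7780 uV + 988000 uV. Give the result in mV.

1870.78 mV

In mV:
  0.875 V = 0.875 × 10³ mV = 875
  7780 uV = 7780 × 10⁻³ mV = 7.78
  988000 uV = 988000 × 10⁻³ mV = 988
Sum: 875 + 7.78 + 988 = 1870.78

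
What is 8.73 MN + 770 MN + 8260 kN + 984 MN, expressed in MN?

1770.99 MN

In MN:
  8.73 MN → 8.73
  770 MN → 770
  8260 kN = 8260 × 10^-3 MN = 8.26
  984 MN → 984
Sum: 8.73 + 770 + 8.26 + 984 = 1770.99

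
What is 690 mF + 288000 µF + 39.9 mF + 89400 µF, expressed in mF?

1107.3 mF

In mF:
  690 mF → 690
  288000 µF = 288000 × 10⁻³ mF = 288
  39.9 mF → 39.9
  89400 µF = 89400 × 10⁻³ mF = 89.4
Sum: 690 + 288 + 39.9 + 89.4 = 1107.3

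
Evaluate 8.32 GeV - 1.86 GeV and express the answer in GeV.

In GeV:
  8.32 GeV → 8.32
  1.86 GeV → 1.86
Difference: 8.32 - 1.86 = 6.46

6.46 GeV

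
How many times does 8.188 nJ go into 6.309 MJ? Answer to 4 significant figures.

(6.309 × 10^6) / (8.188 × 10^-9) = 0.77052 × 10^15

770500000000000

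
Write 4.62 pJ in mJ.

0.00000000462 mJ

pico = 10^-12, milli = 10^-3; factor is 10^-9.
4.62 × 10^-9 = 0.00000000462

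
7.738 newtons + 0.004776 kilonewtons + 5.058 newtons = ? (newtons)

17.572 newtons

In newtons:
  7.738 newtons → 7.738
  0.004776 kilonewtons = 0.004776 × 10^3 newtons = 4.776
  5.058 newtons → 5.058
Sum: 7.738 + 4.776 + 5.058 = 17.572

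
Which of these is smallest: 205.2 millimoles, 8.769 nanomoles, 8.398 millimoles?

8.769 nanomoles

205.2 millimoles = 0.2052 moles
8.769 nanomoles = 0.000000008769 moles
8.398 millimoles = 0.008398 moles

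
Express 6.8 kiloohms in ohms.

6800 ohms

kilo = 10^3, (no prefix) = 10^0; factor is 10^3.
6.8 × 10^3 = 6800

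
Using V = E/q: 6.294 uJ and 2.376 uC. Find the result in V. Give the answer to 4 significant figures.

2.649 V

(6.294 × 10⁻⁶) / (2.376 × 10⁻⁶) = 2.64899 V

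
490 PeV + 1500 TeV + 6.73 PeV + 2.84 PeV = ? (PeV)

501.07 PeV

In PeV:
  490 PeV → 490
  1500 TeV = 1500e-3 PeV = 1.5
  6.73 PeV → 6.73
  2.84 PeV → 2.84
Sum: 490 + 1.5 + 6.73 + 2.84 = 501.07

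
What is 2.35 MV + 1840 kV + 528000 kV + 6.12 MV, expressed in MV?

In MV:
  2.35 MV → 2.35
  1840 kV = 1840e-3 MV = 1.84
  528000 kV = 528000e-3 MV = 528
  6.12 MV → 6.12
Sum: 2.35 + 1.84 + 528 + 6.12 = 538.31

538.31 MV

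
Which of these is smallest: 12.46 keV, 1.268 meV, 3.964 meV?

12.46 keV = 12460 eV
1.268 meV = 0.001268 eV
3.964 meV = 0.003964 eV

1.268 meV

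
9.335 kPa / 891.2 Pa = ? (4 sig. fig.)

10.47

(9.335e3) / (891.2) = 0.010475e3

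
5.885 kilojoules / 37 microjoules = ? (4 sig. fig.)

159100000

(5.885e3) / (37e-6) = 0.15905e9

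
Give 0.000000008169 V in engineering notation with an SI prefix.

= 8.169 × 10^-9 V; 10^-9 is nano.

8.169 nV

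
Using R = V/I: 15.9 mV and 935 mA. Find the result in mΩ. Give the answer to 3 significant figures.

(15.9 × 10⁻³) / (935 × 10⁻³) = 0.017005 Ω

17.0 mΩ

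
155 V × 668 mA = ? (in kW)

0.10354 kW

155 × 668 × 10^-3 = 103540 × 10^-3 W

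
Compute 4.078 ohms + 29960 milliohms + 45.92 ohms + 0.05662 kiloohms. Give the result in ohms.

136.578 ohms

In ohms:
  4.078 ohms → 4.078
  29960 milliohms = 29960e-3 ohms = 29.96
  45.92 ohms → 45.92
  0.05662 kiloohms = 0.05662e3 ohms = 56.62
Sum: 4.078 + 29.96 + 45.92 + 56.62 = 136.578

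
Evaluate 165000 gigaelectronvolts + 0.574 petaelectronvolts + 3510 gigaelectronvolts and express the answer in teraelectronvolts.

742.51 teraelectronvolts

In teraelectronvolts:
  165000 gigaelectronvolts = 165000e-3 teraelectronvolts = 165
  0.574 petaelectronvolts = 0.574e3 teraelectronvolts = 574
  3510 gigaelectronvolts = 3510e-3 teraelectronvolts = 3.51
Sum: 165 + 574 + 3.51 = 742.51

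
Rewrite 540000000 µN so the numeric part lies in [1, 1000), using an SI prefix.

= 540 N; mantissa already in [1, 1000).

540 N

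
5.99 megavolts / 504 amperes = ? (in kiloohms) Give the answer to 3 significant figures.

11.9 kiloohms

(5.99 × 10^6) / (504) = 0.011885 × 10^6 Ω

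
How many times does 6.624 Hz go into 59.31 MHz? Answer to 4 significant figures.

(59.31e6) / (6.624) = 8.9538e6

8954000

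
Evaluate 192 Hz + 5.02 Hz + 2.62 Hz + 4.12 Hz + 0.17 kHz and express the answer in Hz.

In Hz:
  192 Hz → 192
  5.02 Hz → 5.02
  2.62 Hz → 2.62
  4.12 Hz → 4.12
  0.17 kHz = 0.17e3 Hz = 170
Sum: 192 + 5.02 + 2.62 + 4.12 + 170 = 373.76

373.76 Hz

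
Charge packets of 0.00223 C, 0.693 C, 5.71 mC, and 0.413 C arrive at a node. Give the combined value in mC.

In mC:
  0.00223 C = 0.00223 × 10^3 mC = 2.23
  0.693 C = 0.693 × 10^3 mC = 693
  5.71 mC → 5.71
  0.413 C = 0.413 × 10^3 mC = 413
Sum: 2.23 + 693 + 5.71 + 413 = 1113.94

1113.94 mC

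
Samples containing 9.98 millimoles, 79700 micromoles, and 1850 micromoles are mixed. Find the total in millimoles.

In millimoles:
  9.98 millimoles → 9.98
  79700 micromoles = 79700e-3 millimoles = 79.7
  1850 micromoles = 1850e-3 millimoles = 1.85
Sum: 9.98 + 79.7 + 1.85 = 91.53

91.53 millimoles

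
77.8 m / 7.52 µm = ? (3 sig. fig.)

(77.8) / (7.52 × 10^-6) = 10.35 × 10^6

10300000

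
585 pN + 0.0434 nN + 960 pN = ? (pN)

In pN:
  585 pN → 585
  0.0434 nN = 0.0434 × 10³ pN = 43.4
  960 pN → 960
Sum: 585 + 43.4 + 960 = 1588.4

1588.4 pN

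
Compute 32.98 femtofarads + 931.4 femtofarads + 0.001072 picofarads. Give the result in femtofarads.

965.452 femtofarads

In femtofarads:
  32.98 femtofarads → 32.98
  931.4 femtofarads → 931.4
  0.001072 picofarads = 0.001072e3 femtofarads = 1.072
Sum: 32.98 + 931.4 + 1.072 = 965.452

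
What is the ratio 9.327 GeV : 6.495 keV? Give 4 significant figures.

(9.327 × 10⁹) / (6.495 × 10³) = 1.436 × 10⁶

1436000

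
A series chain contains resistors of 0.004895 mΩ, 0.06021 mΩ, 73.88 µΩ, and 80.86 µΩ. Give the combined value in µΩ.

In µΩ:
  0.004895 mΩ = 0.004895 × 10^3 µΩ = 4.895
  0.06021 mΩ = 0.06021 × 10^3 µΩ = 60.21
  73.88 µΩ → 73.88
  80.86 µΩ → 80.86
Sum: 4.895 + 60.21 + 73.88 + 80.86 = 219.845

219.845 µΩ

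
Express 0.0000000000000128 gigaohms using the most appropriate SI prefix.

= 12.8 × 10⁻⁶ ohms; 10⁻⁶ is micro.

12.8 microohms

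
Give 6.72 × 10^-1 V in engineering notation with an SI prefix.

= 672 × 10^-3 V; 10^-3 is milli.

672 mV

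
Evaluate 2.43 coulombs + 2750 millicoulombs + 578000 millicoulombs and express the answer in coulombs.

In coulombs:
  2.43 coulombs → 2.43
  2750 millicoulombs = 2750 × 10^-3 coulombs = 2.75
  578000 millicoulombs = 578000 × 10^-3 coulombs = 578
Sum: 2.43 + 2.75 + 578 = 583.18

583.18 coulombs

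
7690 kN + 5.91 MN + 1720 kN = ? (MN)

In MN:
  7690 kN = 7690 × 10^-3 MN = 7.69
  5.91 MN → 5.91
  1720 kN = 1720 × 10^-3 MN = 1.72
Sum: 7.69 + 5.91 + 1.72 = 15.32

15.32 MN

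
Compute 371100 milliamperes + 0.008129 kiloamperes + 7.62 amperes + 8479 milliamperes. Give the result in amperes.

395.328 amperes

In amperes:
  371100 milliamperes = 371100e-3 amperes = 371.1
  0.008129 kiloamperes = 0.008129e3 amperes = 8.129
  7.62 amperes → 7.62
  8479 milliamperes = 8479e-3 amperes = 8.479
Sum: 371.1 + 8.129 + 7.62 + 8.479 = 395.328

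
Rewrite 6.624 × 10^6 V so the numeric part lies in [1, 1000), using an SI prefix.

= 6.624 × 10^6 V; 10^6 is mega.

6.624 MV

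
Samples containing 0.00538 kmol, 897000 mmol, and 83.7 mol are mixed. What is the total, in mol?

In mol:
  0.00538 kmol = 0.00538 × 10³ mol = 5.38
  897000 mmol = 897000 × 10⁻³ mol = 897
  83.7 mol → 83.7
Sum: 5.38 + 897 + 83.7 = 986.08

986.08 mol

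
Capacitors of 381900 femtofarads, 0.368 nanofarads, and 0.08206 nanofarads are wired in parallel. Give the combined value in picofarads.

In picofarads:
  381900 femtofarads = 381900 × 10⁻³ picofarads = 381.9
  0.368 nanofarads = 0.368 × 10³ picofarads = 368
  0.08206 nanofarads = 0.08206 × 10³ picofarads = 82.06
Sum: 381.9 + 368 + 82.06 = 831.96

831.96 picofarads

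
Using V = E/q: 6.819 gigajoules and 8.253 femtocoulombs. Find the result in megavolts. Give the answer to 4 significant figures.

(6.819e9) / (8.253e-15) = 0.826245e24 V

826200000000000000 megavolts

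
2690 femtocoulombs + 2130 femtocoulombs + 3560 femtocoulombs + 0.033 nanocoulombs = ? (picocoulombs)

In picocoulombs:
  2690 femtocoulombs = 2690e-3 picocoulombs = 2.69
  2130 femtocoulombs = 2130e-3 picocoulombs = 2.13
  3560 femtocoulombs = 3560e-3 picocoulombs = 3.56
  0.033 nanocoulombs = 0.033e3 picocoulombs = 33
Sum: 2.69 + 2.13 + 3.56 + 33 = 41.38

41.38 picocoulombs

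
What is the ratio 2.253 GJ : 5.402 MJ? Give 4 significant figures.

417.1

(2.253e9) / (5.402e6) = 0.41707e3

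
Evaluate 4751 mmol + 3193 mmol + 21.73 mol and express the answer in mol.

In mol:
  4751 mmol = 4751e-3 mol = 4.751
  3193 mmol = 3193e-3 mol = 3.193
  21.73 mol → 21.73
Sum: 4.751 + 3.193 + 21.73 = 29.674

29.674 mol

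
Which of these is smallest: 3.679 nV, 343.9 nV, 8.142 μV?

3.679 nV = 0.000000003679 V
343.9 nV = 0.0000003439 V
8.142 μV = 0.000008142 V

3.679 nV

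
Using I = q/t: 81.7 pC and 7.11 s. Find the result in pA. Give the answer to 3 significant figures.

11.5 pA

(81.7 × 10⁻¹²) / (7.11) = 11.491 × 10⁻¹² A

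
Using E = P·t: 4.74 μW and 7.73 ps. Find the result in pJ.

0.0000366402 pJ

4.74 × 10^-6 × 7.73 × 10^-12 = 36.6402 × 10^-18 J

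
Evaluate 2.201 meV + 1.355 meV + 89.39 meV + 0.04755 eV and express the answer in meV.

In meV:
  2.201 meV → 2.201
  1.355 meV → 1.355
  89.39 meV → 89.39
  0.04755 eV = 0.04755e3 meV = 47.55
Sum: 2.201 + 1.355 + 89.39 + 47.55 = 140.496

140.496 meV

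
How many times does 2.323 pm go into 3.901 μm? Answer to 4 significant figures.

1679000

(3.901e-6) / (2.323e-12) = 1.6793e6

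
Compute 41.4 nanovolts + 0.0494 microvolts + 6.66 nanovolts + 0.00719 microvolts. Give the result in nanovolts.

104.65 nanovolts

In nanovolts:
  41.4 nanovolts → 41.4
  0.0494 microvolts = 0.0494 × 10³ nanovolts = 49.4
  6.66 nanovolts → 6.66
  0.00719 microvolts = 0.00719 × 10³ nanovolts = 7.19
Sum: 41.4 + 49.4 + 6.66 + 7.19 = 104.65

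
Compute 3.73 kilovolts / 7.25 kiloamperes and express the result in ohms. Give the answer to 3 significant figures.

(3.73 × 10^3) / (7.25 × 10^3) = 0.51448 Ω

0.514 ohms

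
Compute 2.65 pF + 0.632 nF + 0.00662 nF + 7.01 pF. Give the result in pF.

648.28 pF

In pF:
  2.65 pF → 2.65
  0.632 nF = 0.632 × 10^3 pF = 632
  0.00662 nF = 0.00662 × 10^3 pF = 6.62
  7.01 pF → 7.01
Sum: 2.65 + 632 + 6.62 + 7.01 = 648.28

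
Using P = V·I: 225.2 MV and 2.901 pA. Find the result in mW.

0.6533052 mW

225.2 × 10^6 × 2.901 × 10^-12 = 653.3052 × 10^-6 W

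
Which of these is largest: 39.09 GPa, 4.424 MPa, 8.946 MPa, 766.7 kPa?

39.09 GPa = 39090000000 Pa
4.424 MPa = 4424000 Pa
8.946 MPa = 8946000 Pa
766.7 kPa = 766700 Pa

39.09 GPa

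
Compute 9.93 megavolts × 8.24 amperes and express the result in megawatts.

81.8232 megawatts

9.93 × 10^6 × 8.24 = 81.8232 × 10^6 W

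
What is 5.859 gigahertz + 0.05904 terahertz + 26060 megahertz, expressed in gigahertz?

90.959 gigahertz

In gigahertz:
  5.859 gigahertz → 5.859
  0.05904 terahertz = 0.05904e3 gigahertz = 59.04
  26060 megahertz = 26060e-3 gigahertz = 26.06
Sum: 5.859 + 59.04 + 26.06 = 90.959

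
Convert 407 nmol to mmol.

nano = 10^-9, milli = 10^-3; factor is 10^-6.
407 × 10^-6 = 0.000407

0.000407 mmol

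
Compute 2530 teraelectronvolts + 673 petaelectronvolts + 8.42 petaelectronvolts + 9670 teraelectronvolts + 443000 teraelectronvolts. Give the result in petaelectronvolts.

1136.62 petaelectronvolts

In petaelectronvolts:
  2530 teraelectronvolts = 2530 × 10^-3 petaelectronvolts = 2.53
  673 petaelectronvolts → 673
  8.42 petaelectronvolts → 8.42
  9670 teraelectronvolts = 9670 × 10^-3 petaelectronvolts = 9.67
  443000 teraelectronvolts = 443000 × 10^-3 petaelectronvolts = 443
Sum: 2.53 + 673 + 8.42 + 9.67 + 443 = 1136.62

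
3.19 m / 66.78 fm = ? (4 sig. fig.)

(3.19) / (66.78 × 10^-15) = 0.047769 × 10^15

47770000000000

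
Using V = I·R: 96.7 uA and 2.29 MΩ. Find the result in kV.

96.7e-6 × 2.29e6 = 221.443 V

0.221443 kV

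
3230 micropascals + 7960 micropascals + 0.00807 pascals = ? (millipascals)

19.26 millipascals

In millipascals:
  3230 micropascals = 3230e-3 millipascals = 3.23
  7960 micropascals = 7960e-3 millipascals = 7.96
  0.00807 pascals = 0.00807e3 millipascals = 8.07
Sum: 3.23 + 7.96 + 8.07 = 19.26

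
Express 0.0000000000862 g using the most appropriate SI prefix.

= 86.2 × 10⁻¹² g; 10⁻¹² is pico.

86.2 pg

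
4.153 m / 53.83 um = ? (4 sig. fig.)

77150

(4.153) / (53.83e-6) = 0.07715e6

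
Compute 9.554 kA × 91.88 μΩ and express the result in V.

0.87782152 V

9.554 × 10³ × 91.88 × 10⁻⁶ = 877.82152 × 10⁻³ V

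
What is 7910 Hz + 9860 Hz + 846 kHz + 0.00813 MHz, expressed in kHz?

871.9 kHz

In kHz:
  7910 Hz = 7910e-3 kHz = 7.91
  9860 Hz = 9860e-3 kHz = 9.86
  846 kHz → 846
  0.00813 MHz = 0.00813e3 kHz = 8.13
Sum: 7.91 + 9.86 + 846 + 8.13 = 871.9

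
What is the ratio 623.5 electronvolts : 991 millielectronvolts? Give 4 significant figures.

(623.5) / (991 × 10^-3) = 0.62916 × 10^3

629.2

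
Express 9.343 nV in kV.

nano = 10⁻⁹, kilo = 10³; factor is 10⁻¹².
9.343 × 10⁻¹² = 0.000000000009343

0.000000000009343 kV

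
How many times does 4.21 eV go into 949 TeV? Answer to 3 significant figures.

225000000000000

(949e12) / (4.21) = 225.4e12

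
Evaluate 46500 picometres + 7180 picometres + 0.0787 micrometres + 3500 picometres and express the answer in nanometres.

135.88 nanometres

In nanometres:
  46500 picometres = 46500 × 10^-3 nanometres = 46.5
  7180 picometres = 7180 × 10^-3 nanometres = 7.18
  0.0787 micrometres = 0.0787 × 10^3 nanometres = 78.7
  3500 picometres = 3500 × 10^-3 nanometres = 3.5
Sum: 46.5 + 7.18 + 78.7 + 3.5 = 135.88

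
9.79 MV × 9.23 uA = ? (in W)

9.79 × 10⁶ × 9.23 × 10⁻⁶ = 90.3617 W

90.3617 W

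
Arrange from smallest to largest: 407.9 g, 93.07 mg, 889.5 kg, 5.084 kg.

407.9 g = 407.9 g
93.07 mg = 0.09307 g
889.5 kg = 889500 g
5.084 kg = 5084 g

93.07 mg < 407.9 g < 5.084 kg < 889.5 kg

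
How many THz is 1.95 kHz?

kilo = 10³, tera = 10¹²; factor is 10⁻⁹.
1.95 × 10⁻⁹ = 0.00000000195

0.00000000195 THz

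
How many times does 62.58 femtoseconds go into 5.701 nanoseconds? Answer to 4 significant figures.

91100

(5.701 × 10⁻⁹) / (62.58 × 10⁻¹⁵) = 0.091099 × 10⁶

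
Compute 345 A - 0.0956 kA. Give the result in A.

In A:
  345 A → 345
  0.0956 kA = 0.0956 × 10³ A = 95.6
Difference: 345 - 95.6 = 249.4

249.4 A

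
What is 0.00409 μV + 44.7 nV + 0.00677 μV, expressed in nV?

55.56 nV

In nV:
  0.00409 μV = 0.00409 × 10^3 nV = 4.09
  44.7 nV → 44.7
  0.00677 μV = 0.00677 × 10^3 nV = 6.77
Sum: 4.09 + 44.7 + 6.77 = 55.56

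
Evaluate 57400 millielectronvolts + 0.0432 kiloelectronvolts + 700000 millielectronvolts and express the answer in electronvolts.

In electronvolts:
  57400 millielectronvolts = 57400 × 10⁻³ electronvolts = 57.4
  0.0432 kiloelectronvolts = 0.0432 × 10³ electronvolts = 43.2
  700000 millielectronvolts = 700000 × 10⁻³ electronvolts = 700
Sum: 57.4 + 43.2 + 700 = 800.6

800.6 electronvolts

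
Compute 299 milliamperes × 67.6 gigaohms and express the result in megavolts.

299e-3 × 67.6e9 = 20212.4e6 V

20212.4 megavolts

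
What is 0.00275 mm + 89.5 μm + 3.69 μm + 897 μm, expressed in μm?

992.94 μm

In μm:
  0.00275 mm = 0.00275 × 10^3 μm = 2.75
  89.5 μm → 89.5
  3.69 μm → 3.69
  897 μm → 897
Sum: 2.75 + 89.5 + 3.69 + 897 = 992.94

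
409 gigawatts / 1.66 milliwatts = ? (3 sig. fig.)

246000000000000

(409 × 10^9) / (1.66 × 10^-3) = 246.4 × 10^12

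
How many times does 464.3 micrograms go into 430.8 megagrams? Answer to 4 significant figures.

(430.8 × 10^6) / (464.3 × 10^-6) = 0.92785 × 10^12

927800000000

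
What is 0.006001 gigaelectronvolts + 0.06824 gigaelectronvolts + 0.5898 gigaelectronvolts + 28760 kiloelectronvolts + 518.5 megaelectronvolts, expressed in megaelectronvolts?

In megaelectronvolts:
  0.006001 gigaelectronvolts = 0.006001e3 megaelectronvolts = 6.001
  0.06824 gigaelectronvolts = 0.06824e3 megaelectronvolts = 68.24
  0.5898 gigaelectronvolts = 0.5898e3 megaelectronvolts = 589.8
  28760 kiloelectronvolts = 28760e-3 megaelectronvolts = 28.76
  518.5 megaelectronvolts → 518.5
Sum: 6.001 + 68.24 + 589.8 + 28.76 + 518.5 = 1211.301

1211.301 megaelectronvolts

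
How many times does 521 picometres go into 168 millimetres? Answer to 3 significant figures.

(168 × 10⁻³) / (521 × 10⁻¹²) = 0.3225 × 10⁹

322000000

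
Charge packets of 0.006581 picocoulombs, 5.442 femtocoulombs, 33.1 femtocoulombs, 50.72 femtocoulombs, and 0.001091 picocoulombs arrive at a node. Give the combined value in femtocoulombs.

96.934 femtocoulombs

In femtocoulombs:
  0.006581 picocoulombs = 0.006581e3 femtocoulombs = 6.581
  5.442 femtocoulombs → 5.442
  33.1 femtocoulombs → 33.1
  50.72 femtocoulombs → 50.72
  0.001091 picocoulombs = 0.001091e3 femtocoulombs = 1.091
Sum: 6.581 + 5.442 + 33.1 + 50.72 + 1.091 = 96.934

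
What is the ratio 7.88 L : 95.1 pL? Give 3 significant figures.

(7.88) / (95.1 × 10⁻¹²) = 0.08286 × 10¹²

82900000000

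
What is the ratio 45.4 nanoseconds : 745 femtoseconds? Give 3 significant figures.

60900

(45.4 × 10⁻⁹) / (745 × 10⁻¹⁵) = 0.06094 × 10⁶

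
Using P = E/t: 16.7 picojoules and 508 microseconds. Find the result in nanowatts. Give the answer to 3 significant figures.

32.9 nanowatts

(16.7 × 10^-12) / (508 × 10^-6) = 0.032874 × 10^-6 W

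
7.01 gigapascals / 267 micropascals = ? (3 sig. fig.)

26300000000000

(7.01 × 10⁹) / (267 × 10⁻⁶) = 0.02625 × 10¹⁵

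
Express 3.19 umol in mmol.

0.00319 mmol

micro = 10^-6, milli = 10^-3; factor is 10^-3.
3.19 × 10^-3 = 0.00319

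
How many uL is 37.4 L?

(no prefix) = 1e0, micro = 1e-6; factor is 1e6.
37.4 × 1e6 = 37400000

37400000 uL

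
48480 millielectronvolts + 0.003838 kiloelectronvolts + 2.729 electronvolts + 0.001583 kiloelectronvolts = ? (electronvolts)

In electronvolts:
  48480 millielectronvolts = 48480e-3 electronvolts = 48.48
  0.003838 kiloelectronvolts = 0.003838e3 electronvolts = 3.838
  2.729 electronvolts → 2.729
  0.001583 kiloelectronvolts = 0.001583e3 electronvolts = 1.583
Sum: 48.48 + 3.838 + 2.729 + 1.583 = 56.63

56.63 electronvolts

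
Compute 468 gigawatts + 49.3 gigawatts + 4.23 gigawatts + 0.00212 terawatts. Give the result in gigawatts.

523.65 gigawatts

In gigawatts:
  468 gigawatts → 468
  49.3 gigawatts → 49.3
  4.23 gigawatts → 4.23
  0.00212 terawatts = 0.00212 × 10^3 gigawatts = 2.12
Sum: 468 + 49.3 + 4.23 + 2.12 = 523.65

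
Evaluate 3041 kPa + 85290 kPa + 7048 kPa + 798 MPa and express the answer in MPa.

In MPa:
  3041 kPa = 3041 × 10^-3 MPa = 3.041
  85290 kPa = 85290 × 10^-3 MPa = 85.29
  7048 kPa = 7048 × 10^-3 MPa = 7.048
  798 MPa → 798
Sum: 3.041 + 85.29 + 7.048 + 798 = 893.379

893.379 MPa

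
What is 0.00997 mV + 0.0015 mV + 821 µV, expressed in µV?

832.47 µV

In µV:
  0.00997 mV = 0.00997 × 10³ µV = 9.97
  0.0015 mV = 0.0015 × 10³ µV = 1.5
  821 µV → 821
Sum: 9.97 + 1.5 + 821 = 832.47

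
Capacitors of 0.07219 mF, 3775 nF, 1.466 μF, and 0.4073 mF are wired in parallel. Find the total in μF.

484.731 μF

In μF:
  0.07219 mF = 0.07219 × 10^3 μF = 72.19
  3775 nF = 3775 × 10^-3 μF = 3.775
  1.466 μF → 1.466
  0.4073 mF = 0.4073 × 10^3 μF = 407.3
Sum: 72.19 + 3.775 + 1.466 + 407.3 = 484.731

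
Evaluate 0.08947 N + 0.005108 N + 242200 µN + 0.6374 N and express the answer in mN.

974.178 mN

In mN:
  0.08947 N = 0.08947e3 mN = 89.47
  0.005108 N = 0.005108e3 mN = 5.108
  242200 µN = 242200e-3 mN = 242.2
  0.6374 N = 0.6374e3 mN = 637.4
Sum: 89.47 + 5.108 + 242.2 + 637.4 = 974.178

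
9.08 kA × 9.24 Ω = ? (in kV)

9.08 × 10³ × 9.24 = 83.8992 × 10³ V

83.8992 kV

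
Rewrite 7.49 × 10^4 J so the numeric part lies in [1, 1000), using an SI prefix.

= 74.9 × 10^3 J; 10^3 is kilo.

74.9 kJ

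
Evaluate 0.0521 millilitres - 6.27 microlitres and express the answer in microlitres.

In microlitres:
  0.0521 millilitres = 0.0521 × 10^3 microlitres = 52.1
  6.27 microlitres → 6.27
Difference: 52.1 - 6.27 = 45.83

45.83 microlitres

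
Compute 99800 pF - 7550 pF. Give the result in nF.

92.25 nF

In nF:
  99800 pF = 99800e-3 nF = 99.8
  7550 pF = 7550e-3 nF = 7.55
Difference: 99.8 - 7.55 = 92.25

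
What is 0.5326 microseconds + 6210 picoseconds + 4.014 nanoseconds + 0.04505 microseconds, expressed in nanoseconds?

In nanoseconds:
  0.5326 microseconds = 0.5326 × 10^3 nanoseconds = 532.6
  6210 picoseconds = 6210 × 10^-3 nanoseconds = 6.21
  4.014 nanoseconds → 4.014
  0.04505 microseconds = 0.04505 × 10^3 nanoseconds = 45.05
Sum: 532.6 + 6.21 + 4.014 + 45.05 = 587.874

587.874 nanoseconds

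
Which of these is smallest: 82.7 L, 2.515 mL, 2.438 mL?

2.438 mL

82.7 L = 82.7 L
2.515 mL = 0.002515 L
2.438 mL = 0.002438 L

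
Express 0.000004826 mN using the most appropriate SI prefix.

= 4.826 × 10^-9 N; 10^-9 is nano.

4.826 nN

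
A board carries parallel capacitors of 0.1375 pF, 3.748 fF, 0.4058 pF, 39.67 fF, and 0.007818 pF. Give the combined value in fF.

In fF:
  0.1375 pF = 0.1375 × 10^3 fF = 137.5
  3.748 fF → 3.748
  0.4058 pF = 0.4058 × 10^3 fF = 405.8
  39.67 fF → 39.67
  0.007818 pF = 0.007818 × 10^3 fF = 7.818
Sum: 137.5 + 3.748 + 405.8 + 39.67 + 7.818 = 594.536

594.536 fF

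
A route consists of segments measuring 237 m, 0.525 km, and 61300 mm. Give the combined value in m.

823.3 m

In m:
  237 m → 237
  0.525 km = 0.525 × 10^3 m = 525
  61300 mm = 61300 × 10^-3 m = 61.3
Sum: 237 + 525 + 61.3 = 823.3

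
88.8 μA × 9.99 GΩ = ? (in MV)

88.8 × 10⁻⁶ × 9.99 × 10⁹ = 887.112 × 10³ V

0.887112 MV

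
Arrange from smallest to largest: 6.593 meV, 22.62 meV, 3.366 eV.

6.593 meV < 22.62 meV < 3.366 eV

6.593 meV = 0.006593 eV
22.62 meV = 0.02262 eV
3.366 eV = 3.366 eV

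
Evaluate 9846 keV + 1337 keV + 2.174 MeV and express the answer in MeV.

13.357 MeV

In MeV:
  9846 keV = 9846 × 10⁻³ MeV = 9.846
  1337 keV = 1337 × 10⁻³ MeV = 1.337
  2.174 MeV → 2.174
Sum: 9.846 + 1.337 + 2.174 = 13.357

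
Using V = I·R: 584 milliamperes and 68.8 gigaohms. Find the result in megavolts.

584 × 10^-3 × 68.8 × 10^9 = 40179.2 × 10^6 V

40179.2 megavolts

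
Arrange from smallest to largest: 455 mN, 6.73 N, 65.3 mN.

455 mN = 0.455 N
6.73 N = 6.73 N
65.3 mN = 0.0653 N

65.3 mN < 455 mN < 6.73 N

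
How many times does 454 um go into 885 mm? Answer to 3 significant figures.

(885 × 10^-3) / (454 × 10^-6) = 1.949 × 10^3

1950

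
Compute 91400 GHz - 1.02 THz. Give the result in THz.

In THz:
  91400 GHz = 91400e-3 THz = 91.4
  1.02 THz → 1.02
Difference: 91.4 - 1.02 = 90.38

90.38 THz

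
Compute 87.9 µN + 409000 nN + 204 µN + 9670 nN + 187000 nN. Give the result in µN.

897.57 µN

In µN:
  87.9 µN → 87.9
  409000 nN = 409000 × 10⁻³ µN = 409
  204 µN → 204
  9670 nN = 9670 × 10⁻³ µN = 9.67
  187000 nN = 187000 × 10⁻³ µN = 187
Sum: 87.9 + 409 + 204 + 9.67 + 187 = 897.57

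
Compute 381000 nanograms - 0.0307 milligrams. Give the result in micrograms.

350.3 micrograms

In micrograms:
  381000 nanograms = 381000 × 10⁻³ micrograms = 381
  0.0307 milligrams = 0.0307 × 10³ micrograms = 30.7
Difference: 381 - 30.7 = 350.3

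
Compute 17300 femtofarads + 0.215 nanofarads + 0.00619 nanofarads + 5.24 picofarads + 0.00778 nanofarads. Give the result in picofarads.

251.51 picofarads

In picofarads:
  17300 femtofarads = 17300 × 10^-3 picofarads = 17.3
  0.215 nanofarads = 0.215 × 10^3 picofarads = 215
  0.00619 nanofarads = 0.00619 × 10^3 picofarads = 6.19
  5.24 picofarads → 5.24
  0.00778 nanofarads = 0.00778 × 10^3 picofarads = 7.78
Sum: 17.3 + 215 + 6.19 + 5.24 + 7.78 = 251.51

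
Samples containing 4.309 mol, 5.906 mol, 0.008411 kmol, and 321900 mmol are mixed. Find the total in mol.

In mol:
  4.309 mol → 4.309
  5.906 mol → 5.906
  0.008411 kmol = 0.008411e3 mol = 8.411
  321900 mmol = 321900e-3 mol = 321.9
Sum: 4.309 + 5.906 + 8.411 + 321.9 = 340.526

340.526 mol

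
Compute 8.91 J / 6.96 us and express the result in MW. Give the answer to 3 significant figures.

(8.91) / (6.96 × 10^-6) = 1.2802 × 10^6 W

1.28 MW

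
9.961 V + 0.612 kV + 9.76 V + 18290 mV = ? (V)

In V:
  9.961 V → 9.961
  0.612 kV = 0.612e3 V = 612
  9.76 V → 9.76
  18290 mV = 18290e-3 V = 18.29
Sum: 9.961 + 612 + 9.76 + 18.29 = 650.011

650.011 V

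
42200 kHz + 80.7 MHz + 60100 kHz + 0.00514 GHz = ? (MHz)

188.14 MHz

In MHz:
  42200 kHz = 42200e-3 MHz = 42.2
  80.7 MHz → 80.7
  60100 kHz = 60100e-3 MHz = 60.1
  0.00514 GHz = 0.00514e3 MHz = 5.14
Sum: 42.2 + 80.7 + 60.1 + 5.14 = 188.14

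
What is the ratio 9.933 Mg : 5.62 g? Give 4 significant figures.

1767000

(9.933e6) / (5.62) = 1.7674e6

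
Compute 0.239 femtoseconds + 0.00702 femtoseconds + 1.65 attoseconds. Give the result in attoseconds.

247.67 attoseconds

In attoseconds:
  0.239 femtoseconds = 0.239 × 10³ attoseconds = 239
  0.00702 femtoseconds = 0.00702 × 10³ attoseconds = 7.02
  1.65 attoseconds → 1.65
Sum: 239 + 7.02 + 1.65 = 247.67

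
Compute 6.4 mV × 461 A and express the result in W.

2.9504 W

6.4e-3 × 461 = 2950.4e-3 W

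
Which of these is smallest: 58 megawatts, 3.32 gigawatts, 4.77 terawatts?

58 megawatts = 58000000 watts
3.32 gigawatts = 3320000000 watts
4.77 terawatts = 4770000000000 watts

58 megawatts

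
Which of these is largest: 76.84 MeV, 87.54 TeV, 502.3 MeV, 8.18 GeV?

87.54 TeV

76.84 MeV = 76840000 eV
87.54 TeV = 87540000000000 eV
502.3 MeV = 502300000 eV
8.18 GeV = 8180000000 eV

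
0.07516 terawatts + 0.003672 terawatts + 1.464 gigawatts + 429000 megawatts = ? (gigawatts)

509.296 gigawatts

In gigawatts:
  0.07516 terawatts = 0.07516e3 gigawatts = 75.16
  0.003672 terawatts = 0.003672e3 gigawatts = 3.672
  1.464 gigawatts → 1.464
  429000 megawatts = 429000e-3 gigawatts = 429
Sum: 75.16 + 3.672 + 1.464 + 429 = 509.296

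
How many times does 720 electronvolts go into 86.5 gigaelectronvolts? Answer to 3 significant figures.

(86.5e9) / (720) = 0.1201e9

120000000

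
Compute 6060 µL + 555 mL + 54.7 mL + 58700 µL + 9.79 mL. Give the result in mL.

684.25 mL

In mL:
  6060 µL = 6060 × 10^-3 mL = 6.06
  555 mL → 555
  54.7 mL → 54.7
  58700 µL = 58700 × 10^-3 mL = 58.7
  9.79 mL → 9.79
Sum: 6.06 + 555 + 54.7 + 58.7 + 9.79 = 684.25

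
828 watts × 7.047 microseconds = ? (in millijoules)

5.834916 millijoules

828 × 7.047 × 10^-6 = 5834.916 × 10^-6 J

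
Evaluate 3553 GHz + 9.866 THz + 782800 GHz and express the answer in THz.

In THz:
  3553 GHz = 3553e-3 THz = 3.553
  9.866 THz → 9.866
  782800 GHz = 782800e-3 THz = 782.8
Sum: 3.553 + 9.866 + 782.8 = 796.219

796.219 THz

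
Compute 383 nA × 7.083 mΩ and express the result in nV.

383 × 10^-9 × 7.083 × 10^-3 = 2712.789 × 10^-12 V

2.712789 nV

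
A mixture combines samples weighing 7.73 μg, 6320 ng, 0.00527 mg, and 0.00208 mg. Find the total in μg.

21.4 μg

In μg:
  7.73 μg → 7.73
  6320 ng = 6320 × 10⁻³ μg = 6.32
  0.00527 mg = 0.00527 × 10³ μg = 5.27
  0.00208 mg = 0.00208 × 10³ μg = 2.08
Sum: 7.73 + 6.32 + 5.27 + 2.08 = 21.4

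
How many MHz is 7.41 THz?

7410000 MHz

tera = 10¹², mega = 10⁶; factor is 10⁶.
7.41 × 10⁶ = 7410000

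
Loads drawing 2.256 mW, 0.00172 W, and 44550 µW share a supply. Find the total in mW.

48.526 mW

In mW:
  2.256 mW → 2.256
  0.00172 W = 0.00172 × 10³ mW = 1.72
  44550 µW = 44550 × 10⁻³ mW = 44.55
Sum: 2.256 + 1.72 + 44.55 = 48.526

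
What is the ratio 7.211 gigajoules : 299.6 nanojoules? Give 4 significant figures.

(7.211e9) / (299.6e-9) = 0.024069e18

24070000000000000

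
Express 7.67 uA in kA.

0.00000000767 kA

micro = 10⁻⁶, kilo = 10³; factor is 10⁻⁹.
7.67 × 10⁻⁹ = 0.00000000767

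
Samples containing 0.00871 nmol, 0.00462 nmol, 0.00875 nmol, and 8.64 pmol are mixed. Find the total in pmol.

In pmol:
  0.00871 nmol = 0.00871 × 10^3 pmol = 8.71
  0.00462 nmol = 0.00462 × 10^3 pmol = 4.62
  0.00875 nmol = 0.00875 × 10^3 pmol = 8.75
  8.64 pmol → 8.64
Sum: 8.71 + 4.62 + 8.75 + 8.64 = 30.72

30.72 pmol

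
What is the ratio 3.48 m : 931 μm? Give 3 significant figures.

(3.48) / (931e-6) = 0.003738e6

3740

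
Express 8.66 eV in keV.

(no prefix) = 10⁰, kilo = 10³; factor is 10⁻³.
8.66 × 10⁻³ = 0.00866

0.00866 keV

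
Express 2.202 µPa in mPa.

micro = 10^-6, milli = 10^-3; factor is 10^-3.
2.202 × 10^-3 = 0.002202

0.002202 mPa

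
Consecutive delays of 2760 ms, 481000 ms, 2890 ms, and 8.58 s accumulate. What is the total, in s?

495.23 s

In s:
  2760 ms = 2760 × 10⁻³ s = 2.76
  481000 ms = 481000 × 10⁻³ s = 481
  2890 ms = 2890 × 10⁻³ s = 2.89
  8.58 s → 8.58
Sum: 2.76 + 481 + 2.89 + 8.58 = 495.23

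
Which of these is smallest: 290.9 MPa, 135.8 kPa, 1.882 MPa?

290.9 MPa = 290900000 Pa
135.8 kPa = 135800 Pa
1.882 MPa = 1882000 Pa

135.8 kPa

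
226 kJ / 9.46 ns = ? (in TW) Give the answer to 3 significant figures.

(226 × 10³) / (9.46 × 10⁻⁹) = 23.89 × 10¹² W

23.9 TW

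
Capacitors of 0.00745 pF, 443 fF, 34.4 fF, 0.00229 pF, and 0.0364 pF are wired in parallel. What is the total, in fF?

523.54 fF

In fF:
  0.00745 pF = 0.00745 × 10³ fF = 7.45
  443 fF → 443
  34.4 fF → 34.4
  0.00229 pF = 0.00229 × 10³ fF = 2.29
  0.0364 pF = 0.0364 × 10³ fF = 36.4
Sum: 7.45 + 443 + 34.4 + 2.29 + 36.4 = 523.54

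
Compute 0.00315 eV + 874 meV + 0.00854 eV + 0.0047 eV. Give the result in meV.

In meV:
  0.00315 eV = 0.00315e3 meV = 3.15
  874 meV → 874
  0.00854 eV = 0.00854e3 meV = 8.54
  0.0047 eV = 0.0047e3 meV = 4.7
Sum: 3.15 + 874 + 8.54 + 4.7 = 890.39

890.39 meV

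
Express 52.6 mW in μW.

52600 μW

milli = 10^-3, micro = 10^-6; factor is 10^3.
52.6 × 10^3 = 52600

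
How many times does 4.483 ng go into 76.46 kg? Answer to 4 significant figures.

17060000000000

(76.46 × 10^3) / (4.483 × 10^-9) = 17.056 × 10^12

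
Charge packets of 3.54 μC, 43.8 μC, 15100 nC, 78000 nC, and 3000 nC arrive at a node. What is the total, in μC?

143.44 μC

In μC:
  3.54 μC → 3.54
  43.8 μC → 43.8
  15100 nC = 15100 × 10⁻³ μC = 15.1
  78000 nC = 78000 × 10⁻³ μC = 78
  3000 nC = 3000 × 10⁻³ μC = 3
Sum: 3.54 + 43.8 + 15.1 + 78 + 3 = 143.44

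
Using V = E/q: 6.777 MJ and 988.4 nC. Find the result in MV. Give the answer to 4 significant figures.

(6.777 × 10⁶) / (988.4 × 10⁻⁹) = 0.00685654 × 10¹⁵ V

6857000 MV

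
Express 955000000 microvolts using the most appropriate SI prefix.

955 volts

= 955 volts; mantissa already in [1, 1000).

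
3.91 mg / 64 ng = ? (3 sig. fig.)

(3.91 × 10^-3) / (64 × 10^-9) = 0.06109 × 10^6

61100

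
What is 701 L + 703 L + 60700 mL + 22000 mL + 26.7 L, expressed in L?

In L:
  701 L → 701
  703 L → 703
  60700 mL = 60700 × 10^-3 L = 60.7
  22000 mL = 22000 × 10^-3 L = 22
  26.7 L → 26.7
Sum: 701 + 703 + 60.7 + 22 + 26.7 = 1513.4

1513.4 L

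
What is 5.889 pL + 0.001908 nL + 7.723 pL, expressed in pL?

In pL:
  5.889 pL → 5.889
  0.001908 nL = 0.001908e3 pL = 1.908
  7.723 pL → 7.723
Sum: 5.889 + 1.908 + 7.723 = 15.52

15.52 pL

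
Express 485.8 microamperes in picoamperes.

micro = 10⁻⁶, pico = 10⁻¹²; factor is 10⁶.
485.8 × 10⁶ = 485800000

485800000 picoamperes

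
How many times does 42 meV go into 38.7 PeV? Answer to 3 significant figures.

(38.7 × 10^15) / (42 × 10^-3) = 0.9214 × 10^18

921000000000000000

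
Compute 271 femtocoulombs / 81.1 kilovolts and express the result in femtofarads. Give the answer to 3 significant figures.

0.00334 femtofarads

(271 × 10^-15) / (81.1 × 10^3) = 3.3416 × 10^-18 F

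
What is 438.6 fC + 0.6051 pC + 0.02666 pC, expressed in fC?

1070.36 fC

In fC:
  438.6 fC → 438.6
  0.6051 pC = 0.6051e3 fC = 605.1
  0.02666 pC = 0.02666e3 fC = 26.66
Sum: 438.6 + 605.1 + 26.66 = 1070.36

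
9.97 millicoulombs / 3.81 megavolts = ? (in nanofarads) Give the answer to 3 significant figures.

(9.97 × 10⁻³) / (3.81 × 10⁶) = 2.6168 × 10⁻⁹ F

2.62 nanofarads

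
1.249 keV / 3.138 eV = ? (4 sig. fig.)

(1.249e3) / (3.138) = 0.39802e3

398.0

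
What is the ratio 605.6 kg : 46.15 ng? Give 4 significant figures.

(605.6 × 10³) / (46.15 × 10⁻⁹) = 13.122 × 10¹²

13120000000000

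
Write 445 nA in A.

nano = 10⁻⁹, (no prefix) = 10⁰; factor is 10⁻⁹.
445 × 10⁻⁹ = 0.000000445

0.000000445 A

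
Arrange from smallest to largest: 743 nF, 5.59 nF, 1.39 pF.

1.39 pF < 5.59 nF < 743 nF

743 nF = 0.000000743 F
5.59 nF = 0.00000000559 F
1.39 pF = 0.00000000000139 F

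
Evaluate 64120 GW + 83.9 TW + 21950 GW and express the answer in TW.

169.97 TW

In TW:
  64120 GW = 64120 × 10^-3 TW = 64.12
  83.9 TW → 83.9
  21950 GW = 21950 × 10^-3 TW = 21.95
Sum: 64.12 + 83.9 + 21.95 = 169.97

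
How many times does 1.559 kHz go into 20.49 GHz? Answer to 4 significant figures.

(20.49e9) / (1.559e3) = 13.143e6

13140000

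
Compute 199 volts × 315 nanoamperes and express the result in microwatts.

62.685 microwatts

199 × 315e-9 = 62685e-9 W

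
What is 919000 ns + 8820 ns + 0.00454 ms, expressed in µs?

932.36 µs

In µs:
  919000 ns = 919000e-3 µs = 919
  8820 ns = 8820e-3 µs = 8.82
  0.00454 ms = 0.00454e3 µs = 4.54
Sum: 919 + 8.82 + 4.54 = 932.36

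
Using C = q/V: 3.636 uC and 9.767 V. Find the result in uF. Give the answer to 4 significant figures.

0.3723 uF

(3.636 × 10^-6) / (9.767) = 0.372274 × 10^-6 F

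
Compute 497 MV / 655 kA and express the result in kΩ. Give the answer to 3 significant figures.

(497e6) / (655e3) = 0.75878e3 Ω

0.759 kΩ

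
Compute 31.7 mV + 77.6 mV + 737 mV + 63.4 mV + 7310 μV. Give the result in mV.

917.01 mV

In mV:
  31.7 mV → 31.7
  77.6 mV → 77.6
  737 mV → 737
  63.4 mV → 63.4
  7310 μV = 7310 × 10^-3 mV = 7.31
Sum: 31.7 + 77.6 + 737 + 63.4 + 7.31 = 917.01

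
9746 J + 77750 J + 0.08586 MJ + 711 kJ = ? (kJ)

884.356 kJ

In kJ:
  9746 J = 9746e-3 kJ = 9.746
  77750 J = 77750e-3 kJ = 77.75
  0.08586 MJ = 0.08586e3 kJ = 85.86
  711 kJ → 711
Sum: 9.746 + 77.75 + 85.86 + 711 = 884.356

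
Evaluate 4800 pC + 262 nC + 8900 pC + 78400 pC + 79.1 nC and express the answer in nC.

In nC:
  4800 pC = 4800e-3 nC = 4.8
  262 nC → 262
  8900 pC = 8900e-3 nC = 8.9
  78400 pC = 78400e-3 nC = 78.4
  79.1 nC → 79.1
Sum: 4.8 + 262 + 8.9 + 78.4 + 79.1 = 433.2

433.2 nC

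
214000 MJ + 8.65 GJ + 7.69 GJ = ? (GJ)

In GJ:
  214000 MJ = 214000 × 10⁻³ GJ = 214
  8.65 GJ → 8.65
  7.69 GJ → 7.69
Sum: 214 + 8.65 + 7.69 = 230.34

230.34 GJ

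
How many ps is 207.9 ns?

nano = 1e-9, pico = 1e-12; factor is 1e3.
207.9 × 1e3 = 207900

207900 ps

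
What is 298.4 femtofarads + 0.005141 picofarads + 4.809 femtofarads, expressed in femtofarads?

In femtofarads:
  298.4 femtofarads → 298.4
  0.005141 picofarads = 0.005141 × 10^3 femtofarads = 5.141
  4.809 femtofarads → 4.809
Sum: 298.4 + 5.141 + 4.809 = 308.35

308.35 femtofarads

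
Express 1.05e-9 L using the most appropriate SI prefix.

1.05 nL

= 1.05e-9 L; 1e-9 is nano.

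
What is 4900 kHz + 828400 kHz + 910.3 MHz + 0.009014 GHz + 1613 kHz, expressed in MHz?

In MHz:
  4900 kHz = 4900 × 10^-3 MHz = 4.9
  828400 kHz = 828400 × 10^-3 MHz = 828.4
  910.3 MHz → 910.3
  0.009014 GHz = 0.009014 × 10^3 MHz = 9.014
  1613 kHz = 1613 × 10^-3 MHz = 1.613
Sum: 4.9 + 828.4 + 910.3 + 9.014 + 1.613 = 1754.227

1754.227 MHz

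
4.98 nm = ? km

0.00000000000498 km

nano = 10⁻⁹, kilo = 10³; factor is 10⁻¹².
4.98 × 10⁻¹² = 0.00000000000498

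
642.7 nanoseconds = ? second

nano = 10^-9, (no prefix) = 10^0; factor is 10^-9.
642.7 × 10^-9 = 0.0000006427

0.0000006427 seconds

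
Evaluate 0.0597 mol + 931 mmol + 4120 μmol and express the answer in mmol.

994.82 mmol

In mmol:
  0.0597 mol = 0.0597e3 mmol = 59.7
  931 mmol → 931
  4120 μmol = 4120e-3 mmol = 4.12
Sum: 59.7 + 931 + 4.12 = 994.82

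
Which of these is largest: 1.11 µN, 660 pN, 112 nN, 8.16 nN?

1.11 µN = 0.00000111 N
660 pN = 0.00000000066 N
112 nN = 0.000000112 N
8.16 nN = 0.00000000816 N

1.11 µN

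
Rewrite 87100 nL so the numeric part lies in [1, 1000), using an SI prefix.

87.1 μL

= 87.1 × 10⁻⁶ L; 10⁻⁶ is micro.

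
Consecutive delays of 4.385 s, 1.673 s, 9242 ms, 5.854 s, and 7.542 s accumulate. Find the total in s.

28.696 s

In s:
  4.385 s → 4.385
  1.673 s → 1.673
  9242 ms = 9242e-3 s = 9.242
  5.854 s → 5.854
  7.542 s → 7.542
Sum: 4.385 + 1.673 + 9.242 + 5.854 + 7.542 = 28.696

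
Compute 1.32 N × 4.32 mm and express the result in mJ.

5.7024 mJ

1.32 × 4.32 × 10⁻³ = 5.7024 × 10⁻³ J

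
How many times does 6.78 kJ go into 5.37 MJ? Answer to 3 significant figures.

792

(5.37e6) / (6.78e3) = 0.792e3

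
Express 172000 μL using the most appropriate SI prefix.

= 172e-3 L; 1e-3 is milli.

172 mL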